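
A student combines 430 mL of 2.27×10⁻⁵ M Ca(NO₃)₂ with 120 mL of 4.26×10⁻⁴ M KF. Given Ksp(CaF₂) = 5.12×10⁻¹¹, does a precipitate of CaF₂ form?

No

After mixing, V = 430 mL + 120 mL = 550 mL.
[Ca²⁺] = (2.27×10⁻⁵)(430)/550 = 1.77×10⁻⁵ M
[F⁻] = (4.26×10⁻⁴)(120)/550 = 9.29×10⁻⁵ M
Q = [Ca²⁺][F⁻]^2 = 1.53×10⁻¹³
Since Q (1.53×10⁻¹³) is less than Ksp (5.12×10⁻¹¹), no CaF₂ precipitates.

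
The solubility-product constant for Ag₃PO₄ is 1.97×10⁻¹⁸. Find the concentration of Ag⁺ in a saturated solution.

4.93×10⁻⁵ M

Ag₃PO₄(s) ⇌ 3 Ag⁺(aq) + PO₄³⁻(aq)
With molar solubility s: [Ag⁺] = 3s, [PO₄³⁻] = s.
Ksp = [Ag⁺]^3[PO₄³⁻] = (3s)^3 · s = 27s^4 = 1.97×10⁻¹⁸
s = 1.64×10⁻⁵ M
[Ag⁺] = 3s = 4.93×10⁻⁵ M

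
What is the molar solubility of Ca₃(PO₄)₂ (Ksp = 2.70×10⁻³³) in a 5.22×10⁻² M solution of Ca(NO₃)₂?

2.18×10⁻¹⁵ M

Ca₃(PO₄)₂(s) ⇌ 3 Ca²⁺(aq) + 2 PO₄³⁻(aq)
The solution already contains Ca²⁺ at 5.22×10⁻² M. Let s be the molar solubility of Ca₃(PO₄)₂.
[Ca²⁺] ≈ 5.22×10⁻² M (common ion dominates); [PO₄³⁻] = 2s.
Ksp = [Ca²⁺]^3[PO₄³⁻]^2 = (5.22×10⁻²)^3(2s)^2
(2s)^2 = 2.70×10⁻³³ / (5.22×10⁻²)^3 = 1.90×10⁻²⁹
s = 2.18×10⁻¹⁵ M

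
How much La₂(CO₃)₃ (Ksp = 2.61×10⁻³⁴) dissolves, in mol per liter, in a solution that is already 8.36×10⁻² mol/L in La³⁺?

1.11×10⁻¹¹ M

La₂(CO₃)₃(s) ⇌ 2 La³⁺(aq) + 3 CO₃²⁻(aq)
La³⁺ is already present at 8.36×10⁻² mol/L. If s mol/L of La₂(CO₃)₃ dissolves, [CO₃²⁻] = 3s while [La³⁺] ≈ 8.36×10⁻² mol/L.
Ksp = [La³⁺]^2[CO₃²⁻]^3 = (8.36×10⁻²)^2(3s)^3
(3s)^3 = 2.61×10⁻³⁴ / (8.36×10⁻²)^2 = 3.73×10⁻³²
s = 1.11×10⁻¹¹ mol/L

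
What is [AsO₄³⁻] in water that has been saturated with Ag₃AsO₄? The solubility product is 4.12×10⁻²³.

Ag₃AsO₄(s) ⇌ 3 Ag⁺(aq) + AsO₄³⁻(aq)
Let s be the molar solubility. Then [Ag⁺] = 3s and [AsO₄³⁻] = s.
Ksp = [Ag⁺]^3[AsO₄³⁻] = (3s)^3 · s = 27s^4 = 4.12×10⁻²³
s = 1.11×10⁻⁶ M
[AsO₄³⁻] = s = 1.11×10⁻⁶ M

1.11×10⁻⁶ M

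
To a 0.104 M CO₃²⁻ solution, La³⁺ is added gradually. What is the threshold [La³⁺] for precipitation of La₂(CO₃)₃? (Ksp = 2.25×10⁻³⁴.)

4.47×10⁻¹⁶ M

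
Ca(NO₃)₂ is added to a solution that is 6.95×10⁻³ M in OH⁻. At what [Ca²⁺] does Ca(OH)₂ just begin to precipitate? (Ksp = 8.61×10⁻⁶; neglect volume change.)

A salt starts to precipitate once the ion product Q reaches its Ksp.
Ca(OH)₂(s) ⇌ Ca²⁺(aq) + 2 OH⁻(aq)
Ksp = [Ca²⁺][OH⁻]^2 = [Ca²⁺](6.95×10⁻³)^2
[Ca²⁺] = 8.61×10⁻⁶ / (6.95×10⁻³)^2 = 0.178
[Ca²⁺] = 0.178 M

0.178 M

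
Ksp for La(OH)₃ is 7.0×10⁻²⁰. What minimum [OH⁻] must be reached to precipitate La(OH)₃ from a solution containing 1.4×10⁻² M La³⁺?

1.7×10⁻⁶ M

Each salt precipitates once Q = Ksp for that salt.
La(OH)₃(s) ⇌ La³⁺(aq) + 3 OH⁻(aq)
Ksp = [La³⁺][OH⁻]^3 = [OH⁻]^3(1.4×10⁻²)
[OH⁻]^3 = 7.0×10⁻²⁰ / (1.4×10⁻²) = 5.0×10⁻¹⁸
[OH⁻] = 1.7×10⁻⁶ M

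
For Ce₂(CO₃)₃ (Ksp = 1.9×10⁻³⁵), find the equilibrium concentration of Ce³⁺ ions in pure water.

8.9×10⁻⁸ M

Ce₂(CO₃)₃(s) ⇌ 2 Ce³⁺(aq) + 3 CO₃²⁻(aq)
If s mol/L of Ce₂(CO₃)₃ dissolves, [Ce³⁺] = 2s and [CO₃²⁻] = 3s.
Ksp = [Ce³⁺]^2[CO₃²⁻]^3 = (2s)^2 · (3s)^3 = 108s^5 = 1.9×10⁻³⁵
s = 4.5×10⁻⁸ mol L⁻¹
[Ce³⁺] = 2s = 8.9×10⁻⁸ mol L⁻¹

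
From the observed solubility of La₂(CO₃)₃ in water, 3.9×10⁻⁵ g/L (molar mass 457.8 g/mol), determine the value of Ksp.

Ksp = 4.8×10⁻³⁴

s = (3.9×10⁻⁵ g L⁻¹)/(457.8 g mol⁻¹) = 8.519×10⁻⁸ M
La₂(CO₃)₃(s) ⇌ 2 La³⁺(aq) + 3 CO₃²⁻(aq)
With molar solubility s: [La³⁺] = 2s, [CO₃²⁻] = 3s.
Ksp = [La³⁺]^2[CO₃²⁻]^3 = (2s)^2 · (3s)^3 = 108s^5
Ksp = 108 × (8.519×10⁻⁸)^5 = 4.8×10⁻³⁴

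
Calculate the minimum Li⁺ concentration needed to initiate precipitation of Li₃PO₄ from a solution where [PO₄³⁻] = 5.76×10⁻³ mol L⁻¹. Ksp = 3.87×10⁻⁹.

8.76×10⁻³ M

Precipitation begins when Q = Ksp.
Li₃PO₄(s) ⇌ 3 Li⁺(aq) + PO₄³⁻(aq)
Ksp = [Li⁺]^3[PO₄³⁻] = [Li⁺]^3(5.76×10⁻³)
[Li⁺]^3 = 3.87×10⁻⁹ / (5.76×10⁻³) = 6.72×10⁻⁷
[Li⁺] = 8.76×10⁻³ mol L⁻¹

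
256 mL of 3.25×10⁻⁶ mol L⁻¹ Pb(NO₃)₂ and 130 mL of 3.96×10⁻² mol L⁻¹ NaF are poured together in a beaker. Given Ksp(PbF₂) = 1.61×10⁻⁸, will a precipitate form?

No

Total volume after mixing = 256 + 130 = 386 mL.
[Pb²⁺] = (3.25×10⁻⁶)(256)/386 = 2.16×10⁻⁶ mol L⁻¹
[F⁻] = (3.96×10⁻²)(130)/386 = 1.33×10⁻² mol L⁻¹
Q = [Pb²⁺][F⁻]^2 = 3.83×10⁻¹⁰
Since Q (3.83×10⁻¹⁰) is less than Ksp (1.61×10⁻⁸), no PbF₂ precipitates.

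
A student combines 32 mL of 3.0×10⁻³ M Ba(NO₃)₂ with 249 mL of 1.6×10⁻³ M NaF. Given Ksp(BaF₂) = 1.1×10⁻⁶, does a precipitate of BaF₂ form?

The combined volume is 281 mL.
[Ba²⁺] = (3.0×10⁻³)(32)/281 = 3.4×10⁻⁴ M
[F⁻] = (1.6×10⁻³)(249)/281 = 1.4×10⁻³ M
Q = [Ba²⁺][F⁻]^2 = 6.9×10⁻¹⁰
Since Q (6.9×10⁻¹⁰) is less than Ksp (1.1×10⁻⁶), no BaF₂ precipitates.

No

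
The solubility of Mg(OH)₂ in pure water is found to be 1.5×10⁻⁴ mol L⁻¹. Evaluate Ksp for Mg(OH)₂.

Ksp = 1.4×10⁻¹¹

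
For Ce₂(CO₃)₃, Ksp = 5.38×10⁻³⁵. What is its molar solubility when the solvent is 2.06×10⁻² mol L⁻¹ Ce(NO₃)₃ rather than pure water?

1.67×10⁻¹¹ M

Ce₂(CO₃)₃(s) ⇌ 2 Ce³⁺(aq) + 3 CO₃²⁻(aq)
With Ce³⁺ already at 2.06×10⁻² mol L⁻¹ and s small, take [Ce³⁺] ≈ 2.06×10⁻² mol L⁻¹ and [CO₃²⁻] = 3s.
Ksp = [Ce³⁺]^2[CO₃²⁻]^3 = (2.06×10⁻²)^2(3s)^3
(3s)^3 = 5.38×10⁻³⁵ / (2.06×10⁻²)^2 = 1.27×10⁻³¹
s = 1.67×10⁻¹¹ mol L⁻¹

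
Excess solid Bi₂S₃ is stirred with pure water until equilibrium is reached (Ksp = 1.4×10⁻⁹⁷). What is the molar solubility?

1.7×10⁻²⁰ M

Bi₂S₃(s) ⇌ 2 Bi³⁺(aq) + 3 S²⁻(aq)
For each mole of Bi₂S₃ that dissolves per liter, [Bi³⁺] = 2s and [S²⁻] = 3s; let s denote this solubility.
Ksp = [Bi³⁺]^2[S²⁻]^3 = (2s)^2 · (3s)^3 = 108s^5
108s^5 = 1.4×10⁻⁹⁷  ⇒  s^5 = 1.3×10⁻⁹⁹
s = (1.3×10⁻⁹⁹)^(1/5) = 1.7×10⁻²⁰ M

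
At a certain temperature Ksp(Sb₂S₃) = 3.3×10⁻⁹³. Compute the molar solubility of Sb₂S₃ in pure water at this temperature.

1.3×10⁻¹⁹ M

Sb₂S₃(s) ⇌ 2 Sb³⁺(aq) + 3 S²⁻(aq)
If s mol/L of Sb₂S₃ dissolves, [Sb³⁺] = 2s and [S²⁻] = 3s.
Ksp = [Sb³⁺]^2[S²⁻]^3 = (2s)^2 · (3s)^3 = 108s^5
108s^5 = 3.3×10⁻⁹³  ⇒  s^5 = 3.1×10⁻⁹⁵
Taking the 5th root, s = 1.3×10⁻¹⁹ M.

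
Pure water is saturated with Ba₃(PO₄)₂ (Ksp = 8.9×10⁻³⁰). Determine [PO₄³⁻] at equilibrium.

1.2×10⁻⁶ M

Ba₃(PO₄)₂(s) ⇌ 3 Ba²⁺(aq) + 2 PO₄³⁻(aq)
Call the molar solubility s, so that [Ba²⁺] = 3s and [PO₄³⁻] = 2s.
Ksp = [Ba²⁺]^3[PO₄³⁻]^2 = (3s)^3 · (2s)^2 = 108s^5 = 8.9×10⁻³⁰
s = 6.1×10⁻⁷ mol L⁻¹
[PO₄³⁻] = 2s = 1.2×10⁻⁶ mol L⁻¹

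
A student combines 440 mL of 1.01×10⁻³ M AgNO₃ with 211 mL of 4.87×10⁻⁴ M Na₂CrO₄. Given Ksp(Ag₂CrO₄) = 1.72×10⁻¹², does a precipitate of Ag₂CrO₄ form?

Yes

After mixing, V = 440 mL + 211 mL = 651 mL.
[Ag⁺] = (1.01×10⁻³)(440)/651 = 6.83×10⁻⁴ M
[CrO₄²⁻] = (4.87×10⁻⁴)(211)/651 = 1.58×10⁻⁴ M
Q = [Ag⁺]^2[CrO₄²⁻] = 7.36×10⁻¹¹
Because Q > Ksp (7.36×10⁻¹¹ vs 1.72×10⁻¹²), a precipitate of Ag₂CrO₄ forms.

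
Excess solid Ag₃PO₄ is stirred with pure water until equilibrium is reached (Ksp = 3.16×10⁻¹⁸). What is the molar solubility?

1.85×10⁻⁵ M

Ag₃PO₄(s) ⇌ 3 Ag⁺(aq) + PO₄³⁻(aq)
Call the molar solubility s, so that [Ag⁺] = 3s and [PO₄³⁻] = s.
Ksp = [Ag⁺]^3[PO₄³⁻] = (3s)^3 · s = 27s^4
27s^4 = 3.16×10⁻¹⁸  ⇒  s^4 = 1.17×10⁻¹⁹
s = (1.17×10⁻¹⁹)^(1/4) = 1.85×10⁻⁵ mol/L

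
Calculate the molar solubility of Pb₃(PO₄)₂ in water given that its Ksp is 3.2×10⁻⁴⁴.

Pb₃(PO₄)₂(s) ⇌ 3 Pb²⁺(aq) + 2 PO₄³⁻(aq)
If s mol/L of Pb₃(PO₄)₂ dissolves, [Pb²⁺] = 3s and [PO₄³⁻] = 2s.
Ksp = [Pb²⁺]^3[PO₄³⁻]^2 = (3s)^3 · (2s)^2 = 108s^5
108s^5 = 3.2×10⁻⁴⁴  ⇒  s^5 = 3.0×10⁻⁴⁶
s = (3.0×10⁻⁴⁶)^(1/5) = 7.8×10⁻¹⁰ M

7.8×10⁻¹⁰ M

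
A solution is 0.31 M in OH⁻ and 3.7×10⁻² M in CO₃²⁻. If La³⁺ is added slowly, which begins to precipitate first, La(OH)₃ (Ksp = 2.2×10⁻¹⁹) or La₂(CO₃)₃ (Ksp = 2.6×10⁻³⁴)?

The threshold for precipitation is Q = Ksp.
For La(OH)₃: [La³⁺] = (Ksp/[OH⁻]^3) = 7.4×10⁻¹⁸ M
For La₂(CO₃)₃: [La³⁺] = (Ksp/[CO₃²⁻]^3)^(1/2) = 2.3×10⁻¹⁵ M
Since La(OH)₃ needs less La³⁺ to reach saturation, it precipitates first.

La(OH)₃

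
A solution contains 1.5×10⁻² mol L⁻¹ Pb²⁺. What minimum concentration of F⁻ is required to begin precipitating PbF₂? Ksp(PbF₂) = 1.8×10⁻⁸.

A salt starts to precipitate once the ion product Q reaches its Ksp.
PbF₂(s) ⇌ Pb²⁺(aq) + 2 F⁻(aq)
Ksp = [Pb²⁺][F⁻]^2 = [F⁻]^2(1.5×10⁻²)
[F⁻]^2 = 1.8×10⁻⁸ / (1.5×10⁻²) = 1.2×10⁻⁶
[F⁻] = 1.1×10⁻³ mol L⁻¹

1.1×10⁻³ M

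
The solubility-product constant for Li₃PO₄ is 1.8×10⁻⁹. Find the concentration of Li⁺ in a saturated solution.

8.6×10⁻³ M

Li₃PO₄(s) ⇌ 3 Li⁺(aq) + PO₄³⁻(aq)
Call the molar solubility s, so that [Li⁺] = 3s and [PO₄³⁻] = s.
Ksp = [Li⁺]^3[PO₄³⁻] = (3s)^3 · s = 27s^4 = 1.8×10⁻⁹
s = 2.9×10⁻³ M
[Li⁺] = 3s = 8.6×10⁻³ M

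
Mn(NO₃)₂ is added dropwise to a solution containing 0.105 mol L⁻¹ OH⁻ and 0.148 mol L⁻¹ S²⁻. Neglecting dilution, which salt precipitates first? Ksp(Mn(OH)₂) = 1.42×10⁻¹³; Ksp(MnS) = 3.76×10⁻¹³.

A salt starts to precipitate once the ion product Q reaches its Ksp.
For Mn(OH)₂: [Mn²⁺] = (Ksp/[OH⁻]^2) = 1.29×10⁻¹¹ mol L⁻¹
For MnS: [Mn²⁺] = (Ksp/[S²⁻]) = 2.54×10⁻¹² mol L⁻¹
MnS requires the lower [Mn²⁺], so it precipitates first.

MnS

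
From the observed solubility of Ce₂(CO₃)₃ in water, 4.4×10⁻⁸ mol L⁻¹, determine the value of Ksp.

Ksp = 1.8×10⁻³⁵

Ce₂(CO₃)₃(s) ⇌ 2 Ce³⁺(aq) + 3 CO₃²⁻(aq)
For each mole of Ce₂(CO₃)₃ that dissolves per liter, [Ce³⁺] = 2s and [CO₃²⁻] = 3s; let s denote this solubility.
Ksp = [Ce³⁺]^2[CO₃²⁻]^3 = (2s)^2 · (3s)^3 = 108s^5
Ksp = 108 × (4.4×10⁻⁸)^5 = 1.8×10⁻³⁵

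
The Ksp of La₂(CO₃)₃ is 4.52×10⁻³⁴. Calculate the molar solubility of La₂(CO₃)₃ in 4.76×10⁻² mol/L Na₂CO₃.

La₂(CO₃)₃(s) ⇌ 2 La³⁺(aq) + 3 CO₃²⁻(aq)
CO₃²⁻ is already present at 4.76×10⁻² mol/L. If s mol/L of La₂(CO₃)₃ dissolves, [La³⁺] = 2s while [CO₃²⁻] ≈ 4.76×10⁻² mol/L.
Ksp = [La³⁺]^2[CO₃²⁻]^3 = (2s)^2(4.76×10⁻²)^3
(2s)^2 = 4.52×10⁻³⁴ / (4.76×10⁻²)^3 = 4.19×10⁻³⁰
s = 1.02×10⁻¹⁵ mol/L

1.02×10⁻¹⁵ M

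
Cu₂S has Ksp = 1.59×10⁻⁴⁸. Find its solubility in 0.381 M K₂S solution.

1.02×10⁻²⁴ M

Cu₂S(s) ⇌ 2 Cu⁺(aq) + S²⁻(aq)
S²⁻ is already present at 0.381 M. If s mol/L of Cu₂S dissolves, [Cu⁺] = 2s while [S²⁻] ≈ 0.381 M.
Ksp = [Cu⁺]^2[S²⁻] = (2s)^2(0.381)
(2s)^2 = 1.59×10⁻⁴⁸ / (0.381) = 4.17×10⁻⁴⁸
s = 1.02×10⁻²⁴ M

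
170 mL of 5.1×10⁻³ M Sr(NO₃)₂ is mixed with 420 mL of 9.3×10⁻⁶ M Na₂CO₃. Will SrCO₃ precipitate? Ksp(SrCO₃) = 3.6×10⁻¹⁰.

Total volume after mixing = 170 + 420 = 590 mL.
[Sr²⁺] = (5.1×10⁻³)(170)/590 = 1.5×10⁻³ M
[CO₃²⁻] = (9.3×10⁻⁶)(420)/590 = 6.6×10⁻⁶ M
Q = [Sr²⁺][CO₃²⁻] = 9.7×10⁻⁹
Q = 9.7×10⁻⁹ > Ksp = 3.6×10⁻¹⁰, so the solution is supersaturated and SrCO₃ precipitates.

Yes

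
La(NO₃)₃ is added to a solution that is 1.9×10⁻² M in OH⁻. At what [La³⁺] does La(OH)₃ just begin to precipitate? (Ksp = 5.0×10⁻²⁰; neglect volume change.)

The threshold for precipitation is Q = Ksp.
La(OH)₃(s) ⇌ La³⁺(aq) + 3 OH⁻(aq)
Ksp = [La³⁺][OH⁻]^3 = [La³⁺](1.9×10⁻²)^3
[La³⁺] = 5.0×10⁻²⁰ / (1.9×10⁻²)^3 = 7.3×10⁻¹⁵
[La³⁺] = 7.3×10⁻¹⁵ M

7.3×10⁻¹⁵ M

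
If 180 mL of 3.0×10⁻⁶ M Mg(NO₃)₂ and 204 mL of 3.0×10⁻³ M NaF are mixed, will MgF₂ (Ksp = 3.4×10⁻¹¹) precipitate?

Total volume after mixing = 180 + 204 = 384 mL.
[Mg²⁺] = (3.0×10⁻⁶)(180)/384 = 1.4×10⁻⁶ M
[F⁻] = (3.0×10⁻³)(204)/384 = 1.6×10⁻³ M
Q = [Mg²⁺][F⁻]^2 = 3.6×10⁻¹²
Q < Ksp (3.6×10⁻¹² vs 3.4×10⁻¹¹); the solution remains unsaturated and no precipitate forms.

No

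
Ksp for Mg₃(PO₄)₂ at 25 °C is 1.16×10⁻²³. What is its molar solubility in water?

1.01×10⁻⁵ M

Mg₃(PO₄)₂(s) ⇌ 3 Mg²⁺(aq) + 2 PO₄³⁻(aq)
If s mol/L of Mg₃(PO₄)₂ dissolves, [Mg²⁺] = 3s and [PO₄³⁻] = 2s.
Ksp = [Mg²⁺]^3[PO₄³⁻]^2 = (3s)^3 · (2s)^2 = 108s^5
108s^5 = 1.16×10⁻²³  ⇒  s^5 = 1.07×10⁻²⁵
s = 1.01×10⁻⁵ mol/L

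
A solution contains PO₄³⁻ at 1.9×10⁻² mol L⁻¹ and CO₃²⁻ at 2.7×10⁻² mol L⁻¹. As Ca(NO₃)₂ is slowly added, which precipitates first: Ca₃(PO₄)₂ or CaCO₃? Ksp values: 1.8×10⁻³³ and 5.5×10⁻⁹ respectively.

Precipitation begins when Q = Ksp.
For Ca₃(PO₄)₂: [Ca²⁺] = (Ksp/[PO₄³⁻]^2)^(1/3) = 1.7×10⁻¹⁰ mol L⁻¹
For CaCO₃: [Ca²⁺] = (Ksp/[CO₃²⁻]) = 2.0×10⁻⁷ mol L⁻¹
Since Ca₃(PO₄)₂ needs less Ca²⁺ to reach saturation, it precipitates first.

Ca₃(PO₄)₂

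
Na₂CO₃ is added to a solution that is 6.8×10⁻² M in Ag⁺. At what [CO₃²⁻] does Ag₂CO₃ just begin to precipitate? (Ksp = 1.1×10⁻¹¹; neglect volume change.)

Precipitation of each salt begins when its ion product equals Ksp.
Ag₂CO₃(s) ⇌ 2 Ag⁺(aq) + CO₃²⁻(aq)
Ksp = [Ag⁺]^2[CO₃²⁻] = [CO₃²⁻](6.8×10⁻²)^2
[CO₃²⁻] = 1.1×10⁻¹¹ / (6.8×10⁻²)^2 = 2.4×10⁻⁹
[CO₃²⁻] = 2.4×10⁻⁹ M

2.4×10⁻⁹ M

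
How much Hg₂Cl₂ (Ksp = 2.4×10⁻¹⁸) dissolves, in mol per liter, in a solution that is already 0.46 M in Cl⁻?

Hg₂Cl₂(s) ⇌ Hg₂²⁺(aq) + 2 Cl⁻(aq)
Cl⁻ is already present at 0.46 M. If s mol/L of Hg₂Cl₂ dissolves, [Hg₂²⁺] = s while [Cl⁻] ≈ 0.46 M.
Ksp = [Hg₂²⁺][Cl⁻]^2 = s(0.46)^2
s = 2.4×10⁻¹⁸ / (0.46)^2 = 1.1×10⁻¹⁷
s = 1.1×10⁻¹⁷ M

1.1×10⁻¹⁷ M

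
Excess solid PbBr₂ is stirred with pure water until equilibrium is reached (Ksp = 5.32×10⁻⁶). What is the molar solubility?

1.10×10⁻² M

PbBr₂(s) ⇌ Pb²⁺(aq) + 2 Br⁻(aq)
With molar solubility s: [Pb²⁺] = s, [Br⁻] = 2s.
Ksp = [Pb²⁺][Br⁻]^2 = s · (2s)^2 = 4s^3
4s^3 = 5.32×10⁻⁶  ⇒  s^3 = 1.33×10⁻⁶
s = (1.33×10⁻⁶)^(1/3) = 1.10×10⁻² mol/L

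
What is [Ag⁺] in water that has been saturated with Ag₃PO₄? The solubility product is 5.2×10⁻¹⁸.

6.3×10⁻⁵ M

Ag₃PO₄(s) ⇌ 3 Ag⁺(aq) + PO₄³⁻(aq)
Let s be the molar solubility. Then [Ag⁺] = 3s and [PO₄³⁻] = s.
Ksp = [Ag⁺]^3[PO₄³⁻] = (3s)^3 · s = 27s^4 = 5.2×10⁻¹⁸
s = 2.1×10⁻⁵ M
[Ag⁺] = 3s = 6.3×10⁻⁵ M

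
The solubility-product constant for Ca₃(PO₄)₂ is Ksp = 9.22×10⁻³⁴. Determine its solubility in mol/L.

9.69×10⁻⁸ M

Ca₃(PO₄)₂(s) ⇌ 3 Ca²⁺(aq) + 2 PO₄³⁻(aq)
If s mol/L of Ca₃(PO₄)₂ dissolves, [Ca²⁺] = 3s and [PO₄³⁻] = 2s.
Ksp = [Ca²⁺]^3[PO₄³⁻]^2 = (3s)^3 · (2s)^2 = 108s^5
108s^5 = 9.22×10⁻³⁴  ⇒  s^5 = 8.54×10⁻³⁶
Taking the 5th root, s = 9.69×10⁻⁸ mol/L.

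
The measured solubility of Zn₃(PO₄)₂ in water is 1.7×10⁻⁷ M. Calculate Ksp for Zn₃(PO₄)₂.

Ksp = 1.5×10⁻³²

Zn₃(PO₄)₂(s) ⇌ 3 Zn²⁺(aq) + 2 PO₄³⁻(aq)
If s mol/L of Zn₃(PO₄)₂ dissolves, [Zn²⁺] = 3s and [PO₄³⁻] = 2s.
Ksp = [Zn²⁺]^3[PO₄³⁻]^2 = (3s)^3 · (2s)^2 = 108s^5
Ksp = 108 × (1.7×10⁻⁷)^5 = 1.5×10⁻³²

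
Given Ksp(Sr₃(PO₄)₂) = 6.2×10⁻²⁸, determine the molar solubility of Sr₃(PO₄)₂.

1.4×10⁻⁶ M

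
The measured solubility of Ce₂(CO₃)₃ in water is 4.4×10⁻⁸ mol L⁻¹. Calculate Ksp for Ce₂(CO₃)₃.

Ksp = 1.8×10⁻³⁵

Ce₂(CO₃)₃(s) ⇌ 2 Ce³⁺(aq) + 3 CO₃²⁻(aq)
If s mol/L of Ce₂(CO₃)₃ dissolves, [Ce³⁺] = 2s and [CO₃²⁻] = 3s.
Ksp = [Ce³⁺]^2[CO₃²⁻]^3 = (2s)^2 · (3s)^3 = 108s^5
Ksp = 108 × (4.4×10⁻⁸)^5 = 1.8×10⁻³⁵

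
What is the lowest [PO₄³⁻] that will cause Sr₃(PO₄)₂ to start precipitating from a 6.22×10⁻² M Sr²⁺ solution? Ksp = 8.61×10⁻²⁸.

Each salt precipitates once Q = Ksp for that salt.
Sr₃(PO₄)₂(s) ⇌ 3 Sr²⁺(aq) + 2 PO₄³⁻(aq)
Ksp = [Sr²⁺]^3[PO₄³⁻]^2 = [PO₄³⁻]^2(6.22×10⁻²)^3
[PO₄³⁻]^2 = 8.61×10⁻²⁸ / (6.22×10⁻²)^3 = 3.58×10⁻²⁴
[PO₄³⁻] = 1.89×10⁻¹² M

1.89×10⁻¹² M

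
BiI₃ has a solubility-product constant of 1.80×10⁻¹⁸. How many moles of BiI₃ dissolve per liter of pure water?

BiI₃(s) ⇌ Bi³⁺(aq) + 3 I⁻(aq)
Let s be the molar solubility. Then [Bi³⁺] = s and [I⁻] = 3s.
Ksp = [Bi³⁺][I⁻]^3 = s · (3s)^3 = 27s^4
27s^4 = 1.80×10⁻¹⁸  ⇒  s^4 = 6.67×10⁻²⁰
s = (6.67×10⁻²⁰)^(1/4) = 1.61×10⁻⁵ mol/L

1.61×10⁻⁵ M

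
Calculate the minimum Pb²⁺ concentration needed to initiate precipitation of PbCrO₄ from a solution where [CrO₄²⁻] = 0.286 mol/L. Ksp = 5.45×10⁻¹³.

1.91×10⁻¹² M

Precipitation begins when Q = Ksp.
PbCrO₄(s) ⇌ Pb²⁺(aq) + CrO₄²⁻(aq)
Ksp = [Pb²⁺][CrO₄²⁻] = [Pb²⁺](0.286)
[Pb²⁺] = 5.45×10⁻¹³ / (0.286) = 1.91×10⁻¹²
[Pb²⁺] = 1.91×10⁻¹² mol/L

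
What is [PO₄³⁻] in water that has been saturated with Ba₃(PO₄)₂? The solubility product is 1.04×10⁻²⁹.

1.25×10⁻⁶ M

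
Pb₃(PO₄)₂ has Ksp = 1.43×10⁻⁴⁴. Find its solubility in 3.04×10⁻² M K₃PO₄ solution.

8.31×10⁻¹⁵ M

Pb₃(PO₄)₂(s) ⇌ 3 Pb²⁺(aq) + 2 PO₄³⁻(aq)
Let s be the solubility of Pb₃(PO₄)₂ here. The common ion gives [PO₄³⁻] ≈ 3.04×10⁻² M, and [Pb²⁺] = 3s.
Ksp = [Pb²⁺]^3[PO₄³⁻]^2 = (3s)^3(3.04×10⁻²)^2
(3s)^3 = 1.43×10⁻⁴⁴ / (3.04×10⁻²)^2 = 1.55×10⁻⁴¹
s = 8.31×10⁻¹⁵ M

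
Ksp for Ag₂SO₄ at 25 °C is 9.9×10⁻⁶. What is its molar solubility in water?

1.4×10⁻² M

Ag₂SO₄(s) ⇌ 2 Ag⁺(aq) + SO₄²⁻(aq)
For each mole of Ag₂SO₄ that dissolves per liter, [Ag⁺] = 2s and [SO₄²⁻] = s; let s denote this solubility.
Ksp = [Ag⁺]^2[SO₄²⁻] = (2s)^2 · s = 4s^3
4s^3 = 9.9×10⁻⁶  ⇒  s^3 = 2.5×10⁻⁶
s = 1.4×10⁻² mol/L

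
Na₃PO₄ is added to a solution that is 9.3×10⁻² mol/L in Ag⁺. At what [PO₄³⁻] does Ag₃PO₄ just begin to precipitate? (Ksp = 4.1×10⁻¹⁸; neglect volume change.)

Precipitation begins when Q = Ksp.
Ag₃PO₄(s) ⇌ 3 Ag⁺(aq) + PO₄³⁻(aq)
Ksp = [Ag⁺]^3[PO₄³⁻] = [PO₄³⁻](9.3×10⁻²)^3
[PO₄³⁻] = 4.1×10⁻¹⁸ / (9.3×10⁻²)^3 = 5.1×10⁻¹⁵
[PO₄³⁻] = 5.1×10⁻¹⁵ mol/L

5.1×10⁻¹⁵ M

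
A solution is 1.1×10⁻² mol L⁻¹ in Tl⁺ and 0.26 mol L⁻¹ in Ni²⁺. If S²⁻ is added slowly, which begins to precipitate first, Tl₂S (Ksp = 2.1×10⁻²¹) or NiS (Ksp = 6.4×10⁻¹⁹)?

Each salt precipitates once Q = Ksp for that salt.
For Tl₂S: [S²⁻] = (Ksp/[Tl⁺]^2) = 1.7×10⁻¹⁷ mol L⁻¹
For NiS: [S²⁻] = (Ksp/[Ni²⁺]) = 2.5×10⁻¹⁸ mol L⁻¹
Since NiS needs less S²⁻ to reach saturation, it precipitates first.

NiS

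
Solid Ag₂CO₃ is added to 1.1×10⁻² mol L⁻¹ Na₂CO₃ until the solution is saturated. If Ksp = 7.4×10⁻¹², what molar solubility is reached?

Ag₂CO₃(s) ⇌ 2 Ag⁺(aq) + CO₃²⁻(aq)
The solution already contains CO₃²⁻ at 1.1×10⁻² mol L⁻¹. Let s be the molar solubility of Ag₂CO₃.
[CO₃²⁻] ≈ 1.1×10⁻² mol L⁻¹ (common ion dominates); [Ag⁺] = 2s.
Ksp = [Ag⁺]^2[CO₃²⁻] = (2s)^2(1.1×10⁻²)
(2s)^2 = 7.4×10⁻¹² / (1.1×10⁻²) = 6.7×10⁻¹⁰
s = 1.3×10⁻⁵ mol L⁻¹

1.3×10⁻⁵ M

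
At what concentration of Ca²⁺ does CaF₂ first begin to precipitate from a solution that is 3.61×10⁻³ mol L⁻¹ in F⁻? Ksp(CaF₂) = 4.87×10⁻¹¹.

3.74×10⁻⁶ M

Each salt precipitates once Q = Ksp for that salt.
CaF₂(s) ⇌ Ca²⁺(aq) + 2 F⁻(aq)
Ksp = [Ca²⁺][F⁻]^2 = [Ca²⁺](3.61×10⁻³)^2
[Ca²⁺] = 4.87×10⁻¹¹ / (3.61×10⁻³)^2 = 3.74×10⁻⁶
[Ca²⁺] = 3.74×10⁻⁶ mol L⁻¹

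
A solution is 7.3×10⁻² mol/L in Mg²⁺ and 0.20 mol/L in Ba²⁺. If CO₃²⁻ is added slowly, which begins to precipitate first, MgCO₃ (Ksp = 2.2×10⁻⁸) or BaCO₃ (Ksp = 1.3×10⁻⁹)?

Precipitation begins when Q = Ksp.
For MgCO₃: [CO₃²⁻] = (Ksp/[Mg²⁺]) = 3.0×10⁻⁷ mol/L
For BaCO₃: [CO₃²⁻] = (Ksp/[Ba²⁺]) = 6.5×10⁻⁹ mol/L
The smaller threshold [CO₃²⁻] is reached first, so BaCO₃ precipitates first.

BaCO₃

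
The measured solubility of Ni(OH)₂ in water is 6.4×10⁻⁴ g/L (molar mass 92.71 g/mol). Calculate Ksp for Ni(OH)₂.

Ksp = 1.3×10⁻¹⁵

Molar solubility s = (6.4×10⁻⁴ g/L) / (92.71 g/mol) = 6.903×10⁻⁶ mol/L
Ni(OH)₂(s) ⇌ Ni²⁺(aq) + 2 OH⁻(aq)
Call the molar solubility s, so that [Ni²⁺] = s and [OH⁻] = 2s.
Ksp = [Ni²⁺][OH⁻]^2 = s · (2s)^2 = 4s^3
Ksp = 4 × (6.903×10⁻⁶)^3 = 1.3×10⁻¹⁵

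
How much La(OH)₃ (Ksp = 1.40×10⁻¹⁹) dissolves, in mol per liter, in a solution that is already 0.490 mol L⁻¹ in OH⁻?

1.19×10⁻¹⁸ M

La(OH)₃(s) ⇌ La³⁺(aq) + 3 OH⁻(aq)
The solution already contains OH⁻ at 0.490 mol L⁻¹. Let s be the molar solubility of La(OH)₃.
[OH⁻] ≈ 0.490 mol L⁻¹ (common ion dominates); [La³⁺] = s.
Ksp = [La³⁺][OH⁻]^3 = s(0.490)^3
s = 1.40×10⁻¹⁹ / (0.490)^3 = 1.19×10⁻¹⁸
s = 1.19×10⁻¹⁸ mol L⁻¹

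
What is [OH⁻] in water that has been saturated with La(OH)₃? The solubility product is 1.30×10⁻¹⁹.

2.50×10⁻⁵ M

La(OH)₃(s) ⇌ La³⁺(aq) + 3 OH⁻(aq)
With molar solubility s: [La³⁺] = s, [OH⁻] = 3s.
Ksp = [La³⁺][OH⁻]^3 = s · (3s)^3 = 27s^4 = 1.30×10⁻¹⁹
s = 8.33×10⁻⁶ M
[OH⁻] = 3s = 2.50×10⁻⁵ M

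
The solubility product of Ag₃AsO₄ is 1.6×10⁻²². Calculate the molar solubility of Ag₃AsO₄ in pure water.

1.6×10⁻⁶ M

Ag₃AsO₄(s) ⇌ 3 Ag⁺(aq) + AsO₄³⁻(aq)
With molar solubility s: [Ag⁺] = 3s, [AsO₄³⁻] = s.
Ksp = [Ag⁺]^3[AsO₄³⁻] = (3s)^3 · s = 27s^4
27s^4 = 1.6×10⁻²²  ⇒  s^4 = 5.9×10⁻²⁴
s = 1.6×10⁻⁶ mol/L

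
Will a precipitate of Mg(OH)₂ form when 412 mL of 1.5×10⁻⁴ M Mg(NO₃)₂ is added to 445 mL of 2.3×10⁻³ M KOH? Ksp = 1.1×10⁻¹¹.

Yes

After mixing, V = 412 mL + 445 mL = 857 mL.
[Mg²⁺] = (1.5×10⁻⁴)(412)/857 = 7.2×10⁻⁵ M
[OH⁻] = (2.3×10⁻³)(445)/857 = 1.2×10⁻³ M
Q = [Mg²⁺][OH⁻]^2 = 1.0×10⁻¹⁰
Q = 1.0×10⁻¹⁰ > Ksp = 1.1×10⁻¹¹, so the solution is supersaturated and Mg(OH)₂ precipitates.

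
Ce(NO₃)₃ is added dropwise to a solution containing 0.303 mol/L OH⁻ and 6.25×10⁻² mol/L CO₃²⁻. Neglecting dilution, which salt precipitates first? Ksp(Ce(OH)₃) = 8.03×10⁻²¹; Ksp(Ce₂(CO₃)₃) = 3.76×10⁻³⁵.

Ce(OH)₃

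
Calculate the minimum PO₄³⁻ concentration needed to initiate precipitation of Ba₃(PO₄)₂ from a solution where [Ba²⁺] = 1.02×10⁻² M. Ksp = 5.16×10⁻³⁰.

Precipitation of each salt begins when its ion product equals Ksp.
Ba₃(PO₄)₂(s) ⇌ 3 Ba²⁺(aq) + 2 PO₄³⁻(aq)
Ksp = [Ba²⁺]^3[PO₄³⁻]^2 = [PO₄³⁻]^2(1.02×10⁻²)^3
[PO₄³⁻]^2 = 5.16×10⁻³⁰ / (1.02×10⁻²)^3 = 4.86×10⁻²⁴
[PO₄³⁻] = 2.21×10⁻¹² M

2.21×10⁻¹² M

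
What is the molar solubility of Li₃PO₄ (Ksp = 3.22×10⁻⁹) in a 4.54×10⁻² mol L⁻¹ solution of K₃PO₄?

Li₃PO₄(s) ⇌ 3 Li⁺(aq) + PO₄³⁻(aq)
PO₄³⁻ is already present at 4.54×10⁻² mol L⁻¹. If s mol/L of Li₃PO₄ dissolves, [Li⁺] = 3s while [PO₄³⁻] ≈ 4.54×10⁻² mol L⁻¹.
Ksp = [Li⁺]^3[PO₄³⁻] = (3s)^3(4.54×10⁻²)
(3s)^3 = 3.22×10⁻⁹ / (4.54×10⁻²) = 7.09×10⁻⁸
s = 1.38×10⁻³ mol L⁻¹

1.38×10⁻³ M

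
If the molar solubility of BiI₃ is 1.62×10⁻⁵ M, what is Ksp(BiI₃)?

Ksp = 1.86×10⁻¹⁸

BiI₃(s) ⇌ Bi³⁺(aq) + 3 I⁻(aq)
Call the molar solubility s, so that [Bi³⁺] = s and [I⁻] = 3s.
Ksp = [Bi³⁺][I⁻]^3 = s · (3s)^3 = 27s^4
Ksp = 27 × (1.62×10⁻⁵)^4 = 1.86×10⁻¹⁸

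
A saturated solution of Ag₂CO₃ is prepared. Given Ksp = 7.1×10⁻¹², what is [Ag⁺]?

Ag₂CO₃(s) ⇌ 2 Ag⁺(aq) + CO₃²⁻(aq)
For each mole of Ag₂CO₃ that dissolves per liter, [Ag⁺] = 2s and [CO₃²⁻] = s; let s denote this solubility.
Ksp = [Ag⁺]^2[CO₃²⁻] = (2s)^2 · s = 4s^3 = 7.1×10⁻¹²
s = 1.2×10⁻⁴ M
[Ag⁺] = 2s = 2.4×10⁻⁴ M

2.4×10⁻⁴ M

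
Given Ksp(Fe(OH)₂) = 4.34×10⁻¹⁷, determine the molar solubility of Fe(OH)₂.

2.21×10⁻⁶ M

Fe(OH)₂(s) ⇌ Fe²⁺(aq) + 2 OH⁻(aq)
With molar solubility s: [Fe²⁺] = s, [OH⁻] = 2s.
Ksp = [Fe²⁺][OH⁻]^2 = s · (2s)^2 = 4s^3
4s^3 = 4.34×10⁻¹⁷  ⇒  s^3 = 1.09×10⁻¹⁷
s = (1.09×10⁻¹⁷)^(1/3) = 2.21×10⁻⁶ mol/L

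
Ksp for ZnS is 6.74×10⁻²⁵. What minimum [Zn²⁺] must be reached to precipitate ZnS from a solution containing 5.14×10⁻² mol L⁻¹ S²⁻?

Each salt precipitates once Q = Ksp for that salt.
ZnS(s) ⇌ Zn²⁺(aq) + S²⁻(aq)
Ksp = [Zn²⁺][S²⁻] = [Zn²⁺](5.14×10⁻²)
[Zn²⁺] = 6.74×10⁻²⁵ / (5.14×10⁻²) = 1.31×10⁻²³
[Zn²⁺] = 1.31×10⁻²³ mol L⁻¹

1.31×10⁻²³ M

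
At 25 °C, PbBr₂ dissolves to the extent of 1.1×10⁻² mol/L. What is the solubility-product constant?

PbBr₂(s) ⇌ Pb²⁺(aq) + 2 Br⁻(aq)
Call the molar solubility s, so that [Pb²⁺] = s and [Br⁻] = 2s.
Ksp = [Pb²⁺][Br⁻]^2 = s · (2s)^2 = 4s^3
Ksp = 4 × (1.1×10⁻²)^3 = 5.3×10⁻⁶

Ksp = 5.3×10⁻⁶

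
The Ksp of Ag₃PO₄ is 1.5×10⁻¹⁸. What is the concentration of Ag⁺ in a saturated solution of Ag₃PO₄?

4.6×10⁻⁵ M

Ag₃PO₄(s) ⇌ 3 Ag⁺(aq) + PO₄³⁻(aq)
If s mol/L of Ag₃PO₄ dissolves, [Ag⁺] = 3s and [PO₄³⁻] = s.
Ksp = [Ag⁺]^3[PO₄³⁻] = (3s)^3 · s = 27s^4 = 1.5×10⁻¹⁸
s = 1.5×10⁻⁵ mol/L
[Ag⁺] = 3s = 4.6×10⁻⁵ mol/L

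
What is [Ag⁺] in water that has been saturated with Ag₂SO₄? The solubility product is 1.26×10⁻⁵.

Ag₂SO₄(s) ⇌ 2 Ag⁺(aq) + SO₄²⁻(aq)
For each mole of Ag₂SO₄ that dissolves per liter, [Ag⁺] = 2s and [SO₄²⁻] = s; let s denote this solubility.
Ksp = [Ag⁺]^2[SO₄²⁻] = (2s)^2 · s = 4s^3 = 1.26×10⁻⁵
s = 1.47×10⁻² mol/L
[Ag⁺] = 2s = 2.93×10⁻² mol/L

2.93×10⁻² M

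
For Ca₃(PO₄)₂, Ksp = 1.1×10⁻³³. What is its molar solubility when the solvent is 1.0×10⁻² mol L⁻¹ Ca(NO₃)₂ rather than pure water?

1.7×10⁻¹⁴ M

Ca₃(PO₄)₂(s) ⇌ 3 Ca²⁺(aq) + 2 PO₄³⁻(aq)
With Ca²⁺ already at 1.0×10⁻² mol L⁻¹ and s small, take [Ca²⁺] ≈ 1.0×10⁻² mol L⁻¹ and [PO₄³⁻] = 2s.
Ksp = [Ca²⁺]^3[PO₄³⁻]^2 = (1.0×10⁻²)^3(2s)^2
(2s)^2 = 1.1×10⁻³³ / (1.0×10⁻²)^3 = 1.1×10⁻²⁷
s = 1.7×10⁻¹⁴ mol L⁻¹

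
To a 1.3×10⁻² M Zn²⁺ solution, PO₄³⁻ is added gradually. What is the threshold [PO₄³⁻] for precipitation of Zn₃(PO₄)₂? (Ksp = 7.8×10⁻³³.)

The threshold for precipitation is Q = Ksp.
Zn₃(PO₄)₂(s) ⇌ 3 Zn²⁺(aq) + 2 PO₄³⁻(aq)
Ksp = [Zn²⁺]^3[PO₄³⁻]^2 = [PO₄³⁻]^2(1.3×10⁻²)^3
[PO₄³⁻]^2 = 7.8×10⁻³³ / (1.3×10⁻²)^3 = 3.6×10⁻²⁷
[PO₄³⁻] = 6.0×10⁻¹⁴ M

6.0×10⁻¹⁴ M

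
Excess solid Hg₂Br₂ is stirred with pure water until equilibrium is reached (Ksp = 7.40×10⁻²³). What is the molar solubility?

Hg₂Br₂(s) ⇌ Hg₂²⁺(aq) + 2 Br⁻(aq)
Let s be the molar solubility. Then [Hg₂²⁺] = s and [Br⁻] = 2s.
Ksp = [Hg₂²⁺][Br⁻]^2 = s · (2s)^2 = 4s^3
4s^3 = 7.40×10⁻²³  ⇒  s^3 = 1.85×10⁻²³
s = 2.64×10⁻⁸ mol/L

2.64×10⁻⁸ M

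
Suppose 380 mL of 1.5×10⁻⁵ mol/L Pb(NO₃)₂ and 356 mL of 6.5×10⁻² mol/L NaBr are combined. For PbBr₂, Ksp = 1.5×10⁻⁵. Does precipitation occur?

The combined volume is 736 mL.
[Pb²⁺] = (1.5×10⁻⁵)(380)/736 = 7.7×10⁻⁶ mol/L
[Br⁻] = (6.5×10⁻²)(356)/736 = 3.1×10⁻² mol/L
Q = [Pb²⁺][Br⁻]^2 = 7.7×10⁻⁹
Since Q (7.7×10⁻⁹) is less than Ksp (1.5×10⁻⁵), no PbBr₂ precipitates.

No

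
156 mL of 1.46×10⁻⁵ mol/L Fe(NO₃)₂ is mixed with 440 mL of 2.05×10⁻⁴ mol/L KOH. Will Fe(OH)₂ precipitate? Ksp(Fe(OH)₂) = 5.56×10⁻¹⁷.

Yes

After mixing, V = 156 mL + 440 mL = 596 mL.
[Fe²⁺] = (1.46×10⁻⁵)(156)/596 = 3.82×10⁻⁶ mol/L
[OH⁻] = (2.05×10⁻⁴)(440)/596 = 1.51×10⁻⁴ mol/L
Q = [Fe²⁺][OH⁻]^2 = 8.75×10⁻¹⁴
Because Q > Ksp (8.75×10⁻¹⁴ vs 5.56×10⁻¹⁷), a precipitate of Fe(OH)₂ forms.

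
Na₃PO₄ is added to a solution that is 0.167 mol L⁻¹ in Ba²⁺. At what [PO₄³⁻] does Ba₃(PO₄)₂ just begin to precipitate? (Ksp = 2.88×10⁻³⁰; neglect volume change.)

2.49×10⁻¹⁴ M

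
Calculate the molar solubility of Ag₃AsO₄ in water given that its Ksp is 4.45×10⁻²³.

Ag₃AsO₄(s) ⇌ 3 Ag⁺(aq) + AsO₄³⁻(aq)
With molar solubility s: [Ag⁺] = 3s, [AsO₄³⁻] = s.
Ksp = [Ag⁺]^3[AsO₄³⁻] = (3s)^3 · s = 27s^4
27s^4 = 4.45×10⁻²³  ⇒  s^4 = 1.65×10⁻²⁴
s = 1.13×10⁻⁶ M

1.13×10⁻⁶ M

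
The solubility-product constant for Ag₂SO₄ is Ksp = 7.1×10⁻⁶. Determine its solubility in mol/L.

Ag₂SO₄(s) ⇌ 2 Ag⁺(aq) + SO₄²⁻(aq)
For each mole of Ag₂SO₄ that dissolves per liter, [Ag⁺] = 2s and [SO₄²⁻] = s; let s denote this solubility.
Ksp = [Ag⁺]^2[SO₄²⁻] = (2s)^2 · s = 4s^3
4s^3 = 7.1×10⁻⁶  ⇒  s^3 = 1.8×10⁻⁶
Taking the 3rd root, s = 1.2×10⁻² M.

1.2×10⁻² M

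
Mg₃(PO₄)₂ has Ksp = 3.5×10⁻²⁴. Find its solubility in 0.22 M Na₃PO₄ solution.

Mg₃(PO₄)₂(s) ⇌ 3 Mg²⁺(aq) + 2 PO₄³⁻(aq)
The solution already contains PO₄³⁻ at 0.22 M. Let s be the molar solubility of Mg₃(PO₄)₂.
[PO₄³⁻] ≈ 0.22 M (common ion dominates); [Mg²⁺] = 3s.
Ksp = [Mg²⁺]^3[PO₄³⁻]^2 = (3s)^3(0.22)^2
(3s)^3 = 3.5×10⁻²⁴ / (0.22)^2 = 7.2×10⁻²³
s = 1.4×10⁻⁸ M

1.4×10⁻⁸ M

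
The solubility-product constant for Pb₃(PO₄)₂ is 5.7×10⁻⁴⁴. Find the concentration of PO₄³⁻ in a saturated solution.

1.8×10⁻⁹ M

Pb₃(PO₄)₂(s) ⇌ 3 Pb²⁺(aq) + 2 PO₄³⁻(aq)
Call the molar solubility s, so that [Pb²⁺] = 3s and [PO₄³⁻] = 2s.
Ksp = [Pb²⁺]^3[PO₄³⁻]^2 = (3s)^3 · (2s)^2 = 108s^5 = 5.7×10⁻⁴⁴
s = 8.8×10⁻¹⁰ mol/L
[PO₄³⁻] = 2s = 1.8×10⁻⁹ mol/L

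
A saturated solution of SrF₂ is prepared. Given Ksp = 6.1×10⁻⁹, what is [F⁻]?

2.3×10⁻³ M

SrF₂(s) ⇌ Sr²⁺(aq) + 2 F⁻(aq)
With molar solubility s: [Sr²⁺] = s, [F⁻] = 2s.
Ksp = [Sr²⁺][F⁻]^2 = s · (2s)^2 = 4s^3 = 6.1×10⁻⁹
s = 1.2×10⁻³ M
[F⁻] = 2s = 2.3×10⁻³ M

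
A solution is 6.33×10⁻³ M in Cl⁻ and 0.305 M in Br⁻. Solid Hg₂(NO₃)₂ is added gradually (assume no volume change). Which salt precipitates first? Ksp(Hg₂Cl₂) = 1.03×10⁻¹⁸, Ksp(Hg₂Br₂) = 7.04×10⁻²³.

Hg₂Br₂

The threshold for precipitation is Q = Ksp.
For Hg₂Cl₂: [Hg₂²⁺] = (Ksp/[Cl⁻]^2) = 2.57×10⁻¹⁴ M
For Hg₂Br₂: [Hg₂²⁺] = (Ksp/[Br⁻]^2) = 7.57×10⁻²² M
Since Hg₂Br₂ needs less Hg₂²⁺ to reach saturation, it precipitates first.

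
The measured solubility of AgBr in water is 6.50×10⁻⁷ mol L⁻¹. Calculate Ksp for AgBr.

Ksp = 4.23×10⁻¹³

AgBr(s) ⇌ Ag⁺(aq) + Br⁻(aq)
Call the molar solubility s, so that [Ag⁺] = s and [Br⁻] = s.
Ksp = [Ag⁺][Br⁻] = s · s = s^2
Ksp = (6.50×10⁻⁷)^2 = 4.23×10⁻¹³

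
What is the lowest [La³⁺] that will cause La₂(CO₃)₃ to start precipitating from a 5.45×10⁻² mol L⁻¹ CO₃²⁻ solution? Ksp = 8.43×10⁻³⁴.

A salt starts to precipitate once the ion product Q reaches its Ksp.
La₂(CO₃)₃(s) ⇌ 2 La³⁺(aq) + 3 CO₃²⁻(aq)
Ksp = [La³⁺]^2[CO₃²⁻]^3 = [La³⁺]^2(5.45×10⁻²)^3
[La³⁺]^2 = 8.43×10⁻³⁴ / (5.45×10⁻²)^3 = 5.21×10⁻³⁰
[La³⁺] = 2.28×10⁻¹⁵ mol L⁻¹

2.28×10⁻¹⁵ M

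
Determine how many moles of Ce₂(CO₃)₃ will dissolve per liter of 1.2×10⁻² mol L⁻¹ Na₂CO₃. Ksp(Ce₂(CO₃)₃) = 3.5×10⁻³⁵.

Ce₂(CO₃)₃(s) ⇌ 2 Ce³⁺(aq) + 3 CO₃²⁻(aq)
CO₃²⁻ is already present at 1.2×10⁻² mol L⁻¹. If s mol/L of Ce₂(CO₃)₃ dissolves, [Ce³⁺] = 2s while [CO₃²⁻] ≈ 1.2×10⁻² mol L⁻¹.
Ksp = [Ce³⁺]^2[CO₃²⁻]^3 = (2s)^2(1.2×10⁻²)^3
(2s)^2 = 3.5×10⁻³⁵ / (1.2×10⁻²)^3 = 2.0×10⁻²⁹
s = 2.3×10⁻¹⁵ mol L⁻¹

2.3×10⁻¹⁵ M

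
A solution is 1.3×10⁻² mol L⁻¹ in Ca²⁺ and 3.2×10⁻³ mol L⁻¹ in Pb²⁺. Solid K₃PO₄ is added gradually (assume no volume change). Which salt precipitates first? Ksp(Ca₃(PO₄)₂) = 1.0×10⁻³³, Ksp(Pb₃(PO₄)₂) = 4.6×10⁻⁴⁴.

Precipitation of each salt begins when its ion product equals Ksp.
For Ca₃(PO₄)₂: [PO₄³⁻] = (Ksp/[Ca²⁺]^3)^(1/2) = 2.1×10⁻¹⁴ mol L⁻¹
For Pb₃(PO₄)₂: [PO₄³⁻] = (Ksp/[Pb²⁺]^3)^(1/2) = 1.2×10⁻¹⁸ mol L⁻¹
Pb₃(PO₄)₂ requires the lower [PO₄³⁻], so it precipitates first.

Pb₃(PO₄)₂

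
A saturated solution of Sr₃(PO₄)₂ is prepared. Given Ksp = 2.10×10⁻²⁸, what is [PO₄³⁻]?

2.28×10⁻⁶ M

Sr₃(PO₄)₂(s) ⇌ 3 Sr²⁺(aq) + 2 PO₄³⁻(aq)
If s mol/L of Sr₃(PO₄)₂ dissolves, [Sr²⁺] = 3s and [PO₄³⁻] = 2s.
Ksp = [Sr²⁺]^3[PO₄³⁻]^2 = (3s)^3 · (2s)^2 = 108s^5 = 2.10×10⁻²⁸
s = 1.14×10⁻⁶ mol/L
[PO₄³⁻] = 2s = 2.28×10⁻⁶ mol/L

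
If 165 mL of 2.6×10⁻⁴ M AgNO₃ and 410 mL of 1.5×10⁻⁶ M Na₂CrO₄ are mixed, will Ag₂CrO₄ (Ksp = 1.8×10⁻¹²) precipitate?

No

Total volume after mixing = 165 + 410 = 575 mL.
[Ag⁺] = (2.6×10⁻⁴)(165)/575 = 7.5×10⁻⁵ M
[CrO₄²⁻] = (1.5×10⁻⁶)(410)/575 = 1.1×10⁻⁶ M
Q = [Ag⁺]^2[CrO₄²⁻] = 6.0×10⁻¹⁵
Q = 6.0×10⁻¹⁵ < Ksp = 1.8×10⁻¹², so the solution is unsaturated and no precipitate forms.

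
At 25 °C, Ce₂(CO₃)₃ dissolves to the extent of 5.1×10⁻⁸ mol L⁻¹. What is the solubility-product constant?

Ce₂(CO₃)₃(s) ⇌ 2 Ce³⁺(aq) + 3 CO₃²⁻(aq)
If s mol/L of Ce₂(CO₃)₃ dissolves, [Ce³⁺] = 2s and [CO₃²⁻] = 3s.
Ksp = [Ce³⁺]^2[CO₃²⁻]^3 = (2s)^2 · (3s)^3 = 108s^5
Ksp = 108 × (5.1×10⁻⁸)^5 = 3.7×10⁻³⁵

Ksp = 3.7×10⁻³⁵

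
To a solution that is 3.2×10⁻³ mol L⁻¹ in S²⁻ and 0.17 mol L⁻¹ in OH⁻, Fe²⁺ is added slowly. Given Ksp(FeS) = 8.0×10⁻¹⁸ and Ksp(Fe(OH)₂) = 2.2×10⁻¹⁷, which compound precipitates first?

Precipitation begins when Q = Ksp.
For FeS: [Fe²⁺] = (Ksp/[S²⁻]) = 2.5×10⁻¹⁵ mol L⁻¹
For Fe(OH)₂: [Fe²⁺] = (Ksp/[OH⁻]^2) = 7.6×10⁻¹⁶ mol L⁻¹
Fe(OH)₂ requires the lower [Fe²⁺], so it precipitates first.

Fe(OH)₂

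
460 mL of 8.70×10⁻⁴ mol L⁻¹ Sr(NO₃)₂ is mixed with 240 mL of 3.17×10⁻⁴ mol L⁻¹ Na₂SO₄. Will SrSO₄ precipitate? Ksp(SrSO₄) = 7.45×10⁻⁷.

After mixing, V = 460 mL + 240 mL = 700 mL.
[Sr²⁺] = (8.70×10⁻⁴)(460)/700 = 5.72×10⁻⁴ mol L⁻¹
[SO₄²⁻] = (3.17×10⁻⁴)(240)/700 = 1.09×10⁻⁴ mol L⁻¹
Q = [Sr²⁺][SO₄²⁻] = 6.21×10⁻⁸
Q < Ksp (6.21×10⁻⁸ vs 7.45×10⁻⁷); the solution remains unsaturated and no precipitate forms.

No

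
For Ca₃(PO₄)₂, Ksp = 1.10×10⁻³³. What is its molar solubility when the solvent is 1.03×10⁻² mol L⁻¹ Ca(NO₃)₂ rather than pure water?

Ca₃(PO₄)₂(s) ⇌ 3 Ca²⁺(aq) + 2 PO₄³⁻(aq)
Ca²⁺ is already present at 1.03×10⁻² mol L⁻¹. If s mol/L of Ca₃(PO₄)₂ dissolves, [PO₄³⁻] = 2s while [Ca²⁺] ≈ 1.03×10⁻² mol L⁻¹.
Ksp = [Ca²⁺]^3[PO₄³⁻]^2 = (1.03×10⁻²)^3(2s)^2
(2s)^2 = 1.10×10⁻³³ / (1.03×10⁻²)^3 = 1.01×10⁻²⁷
s = 1.59×10⁻¹⁴ mol L⁻¹

1.59×10⁻¹⁴ M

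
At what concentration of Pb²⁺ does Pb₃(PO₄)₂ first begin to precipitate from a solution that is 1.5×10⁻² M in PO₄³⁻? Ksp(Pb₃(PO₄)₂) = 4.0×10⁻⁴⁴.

5.6×10⁻¹⁴ M

Precipitation begins when Q = Ksp.
Pb₃(PO₄)₂(s) ⇌ 3 Pb²⁺(aq) + 2 PO₄³⁻(aq)
Ksp = [Pb²⁺]^3[PO₄³⁻]^2 = [Pb²⁺]^3(1.5×10⁻²)^2
[Pb²⁺]^3 = 4.0×10⁻⁴⁴ / (1.5×10⁻²)^2 = 1.8×10⁻⁴⁰
[Pb²⁺] = 5.6×10⁻¹⁴ M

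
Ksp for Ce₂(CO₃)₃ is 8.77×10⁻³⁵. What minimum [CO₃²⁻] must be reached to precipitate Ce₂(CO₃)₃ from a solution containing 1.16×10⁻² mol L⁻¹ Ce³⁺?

8.67×10⁻¹¹ M

Precipitation begins when Q = Ksp.
Ce₂(CO₃)₃(s) ⇌ 2 Ce³⁺(aq) + 3 CO₃²⁻(aq)
Ksp = [Ce³⁺]^2[CO₃²⁻]^3 = [CO₃²⁻]^3(1.16×10⁻²)^2
[CO₃²⁻]^3 = 8.77×10⁻³⁵ / (1.16×10⁻²)^2 = 6.52×10⁻³¹
[CO₃²⁻] = 8.67×10⁻¹¹ mol L⁻¹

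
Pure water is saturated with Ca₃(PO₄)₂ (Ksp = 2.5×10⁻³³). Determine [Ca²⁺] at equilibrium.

3.5×10⁻⁷ M

Ca₃(PO₄)₂(s) ⇌ 3 Ca²⁺(aq) + 2 PO₄³⁻(aq)
Call the molar solubility s, so that [Ca²⁺] = 3s and [PO₄³⁻] = 2s.
Ksp = [Ca²⁺]^3[PO₄³⁻]^2 = (3s)^3 · (2s)^2 = 108s^5 = 2.5×10⁻³³
s = 1.2×10⁻⁷ mol L⁻¹
[Ca²⁺] = 3s = 3.5×10⁻⁷ mol L⁻¹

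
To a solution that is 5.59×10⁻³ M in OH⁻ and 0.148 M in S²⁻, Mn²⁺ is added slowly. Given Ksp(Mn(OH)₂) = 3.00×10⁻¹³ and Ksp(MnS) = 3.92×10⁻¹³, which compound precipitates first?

MnS

Precipitation begins when Q = Ksp.
For Mn(OH)₂: [Mn²⁺] = (Ksp/[OH⁻]^2) = 9.60×10⁻⁹ M
For MnS: [Mn²⁺] = (Ksp/[S²⁻]) = 2.65×10⁻¹² M
MnS requires the lower [Mn²⁺], so it precipitates first.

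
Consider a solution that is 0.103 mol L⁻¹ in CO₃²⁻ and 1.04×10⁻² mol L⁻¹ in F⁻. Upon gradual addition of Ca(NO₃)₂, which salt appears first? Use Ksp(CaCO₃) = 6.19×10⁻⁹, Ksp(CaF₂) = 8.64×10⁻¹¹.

CaCO₃

Precipitation begins when Q = Ksp.
For CaCO₃: [Ca²⁺] = (Ksp/[CO₃²⁻]) = 6.01×10⁻⁸ mol L⁻¹
For CaF₂: [Ca²⁺] = (Ksp/[F⁻]^2) = 7.99×10⁻⁷ mol L⁻¹
CaCO₃ requires the lower [Ca²⁺], so it precipitates first.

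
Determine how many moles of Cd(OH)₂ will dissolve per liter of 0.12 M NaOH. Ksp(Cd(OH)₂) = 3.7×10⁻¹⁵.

Cd(OH)₂(s) ⇌ Cd²⁺(aq) + 2 OH⁻(aq)
The solution already contains OH⁻ at 0.12 M. Let s be the molar solubility of Cd(OH)₂.
[OH⁻] ≈ 0.12 M (common ion dominates); [Cd²⁺] = s.
Ksp = [Cd²⁺][OH⁻]^2 = s(0.12)^2
s = 3.7×10⁻¹⁵ / (0.12)^2 = 2.6×10⁻¹³
s = 2.6×10⁻¹³ M

2.6×10⁻¹³ M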